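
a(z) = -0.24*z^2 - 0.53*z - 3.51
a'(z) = -0.48*z - 0.53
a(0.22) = -3.64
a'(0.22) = -0.64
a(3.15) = -7.56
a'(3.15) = -2.04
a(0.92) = -4.20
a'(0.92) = -0.97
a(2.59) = -6.49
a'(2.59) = -1.77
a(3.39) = -8.06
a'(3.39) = -2.16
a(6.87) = -18.48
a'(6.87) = -3.83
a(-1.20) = -3.22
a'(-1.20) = 0.05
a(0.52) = -3.85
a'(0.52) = -0.78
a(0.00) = -3.51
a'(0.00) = -0.53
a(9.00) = -27.72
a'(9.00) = -4.85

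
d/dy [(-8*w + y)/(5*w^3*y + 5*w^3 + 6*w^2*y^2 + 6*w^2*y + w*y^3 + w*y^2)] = (5*w^2*y + 5*w^2 + 6*w*y^2 + 6*w*y + y^3 + y^2 + (8*w - y)*(5*w^2 + 12*w*y + 6*w + 3*y^2 + 2*y))/(w*(5*w^2*y + 5*w^2 + 6*w*y^2 + 6*w*y + y^3 + y^2)^2)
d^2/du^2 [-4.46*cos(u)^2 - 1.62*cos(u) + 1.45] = 1.62*cos(u) + 8.92*cos(2*u)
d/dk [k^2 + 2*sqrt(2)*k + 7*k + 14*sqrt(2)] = 2*k + 2*sqrt(2) + 7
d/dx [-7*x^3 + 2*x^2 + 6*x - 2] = -21*x^2 + 4*x + 6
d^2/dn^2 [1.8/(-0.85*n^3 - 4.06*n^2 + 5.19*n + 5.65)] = ((9.18*n + 14.616)*(0.85*n^3 + 4.06*n^2 - 5.19*n - 5.65) - 1.8*(2.55*n^2 + 8.12*n - 5.19)*(5.1*n^2 + 16.24*n - 10.38))/(0.85*n^3 + 4.06*n^2 - 5.19*n - 5.65)^3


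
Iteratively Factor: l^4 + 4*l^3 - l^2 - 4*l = (l)*(l^3 + 4*l^2 - l - 4) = l*(l - 1)*(l^2 + 5*l + 4) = l*(l - 1)*(l + 4)*(l + 1)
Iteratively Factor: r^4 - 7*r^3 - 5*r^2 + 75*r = (r + 3)*(r^3 - 10*r^2 + 25*r) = (r - 5)*(r + 3)*(r^2 - 5*r) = r*(r - 5)*(r + 3)*(r - 5)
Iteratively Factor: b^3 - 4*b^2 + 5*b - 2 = (b - 1)*(b^2 - 3*b + 2) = (b - 1)^2*(b - 2)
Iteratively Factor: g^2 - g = (g)*(g - 1)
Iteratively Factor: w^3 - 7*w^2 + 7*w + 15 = (w - 5)*(w^2 - 2*w - 3) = (w - 5)*(w + 1)*(w - 3)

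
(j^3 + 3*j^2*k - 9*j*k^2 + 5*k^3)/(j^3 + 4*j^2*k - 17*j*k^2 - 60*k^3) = (j^2 - 2*j*k + k^2)/(j^2 - j*k - 12*k^2)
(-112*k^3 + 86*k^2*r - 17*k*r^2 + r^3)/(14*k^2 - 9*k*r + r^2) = -8*k + r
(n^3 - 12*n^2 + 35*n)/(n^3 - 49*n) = (n - 5)/(n + 7)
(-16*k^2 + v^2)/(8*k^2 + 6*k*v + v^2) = (-4*k + v)/(2*k + v)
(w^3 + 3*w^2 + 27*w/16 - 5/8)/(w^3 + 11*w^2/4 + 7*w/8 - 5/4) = (4*w - 1)/(2*(2*w - 1))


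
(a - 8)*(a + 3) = a^2 - 5*a - 24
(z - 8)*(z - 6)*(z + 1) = z^3 - 13*z^2 + 34*z + 48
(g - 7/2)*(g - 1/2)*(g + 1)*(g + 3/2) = g^4 - 3*g^3/2 - 27*g^2/4 - 13*g/8 + 21/8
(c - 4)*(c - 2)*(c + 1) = c^3 - 5*c^2 + 2*c + 8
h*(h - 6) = h^2 - 6*h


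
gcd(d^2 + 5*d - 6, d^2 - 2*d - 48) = d + 6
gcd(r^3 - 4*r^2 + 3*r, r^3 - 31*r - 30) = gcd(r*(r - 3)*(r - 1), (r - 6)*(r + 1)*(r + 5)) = 1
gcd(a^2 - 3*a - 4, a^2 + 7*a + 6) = a + 1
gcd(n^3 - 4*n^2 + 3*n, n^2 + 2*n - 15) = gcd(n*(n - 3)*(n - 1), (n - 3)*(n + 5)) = n - 3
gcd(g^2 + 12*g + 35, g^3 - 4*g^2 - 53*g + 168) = g + 7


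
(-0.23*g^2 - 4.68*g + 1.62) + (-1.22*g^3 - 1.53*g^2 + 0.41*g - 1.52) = -1.22*g^3 - 1.76*g^2 - 4.27*g + 0.1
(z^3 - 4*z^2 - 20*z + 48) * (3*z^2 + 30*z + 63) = 3*z^5 + 18*z^4 - 117*z^3 - 708*z^2 + 180*z + 3024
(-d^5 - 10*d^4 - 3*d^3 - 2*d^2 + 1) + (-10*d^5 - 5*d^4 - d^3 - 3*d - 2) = -11*d^5 - 15*d^4 - 4*d^3 - 2*d^2 - 3*d - 1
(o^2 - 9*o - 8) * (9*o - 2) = 9*o^3 - 83*o^2 - 54*o + 16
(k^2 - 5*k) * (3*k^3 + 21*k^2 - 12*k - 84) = 3*k^5 + 6*k^4 - 117*k^3 - 24*k^2 + 420*k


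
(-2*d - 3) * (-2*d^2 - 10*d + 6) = 4*d^3 + 26*d^2 + 18*d - 18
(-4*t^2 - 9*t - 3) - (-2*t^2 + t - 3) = -2*t^2 - 10*t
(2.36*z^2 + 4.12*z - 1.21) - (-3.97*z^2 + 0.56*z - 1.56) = 6.33*z^2 + 3.56*z + 0.35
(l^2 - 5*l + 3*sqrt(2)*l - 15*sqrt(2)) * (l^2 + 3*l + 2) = l^4 - 2*l^3 + 3*sqrt(2)*l^3 - 13*l^2 - 6*sqrt(2)*l^2 - 39*sqrt(2)*l - 10*l - 30*sqrt(2)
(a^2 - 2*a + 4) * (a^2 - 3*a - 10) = a^4 - 5*a^3 + 8*a - 40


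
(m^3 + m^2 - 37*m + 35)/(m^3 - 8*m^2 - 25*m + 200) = (m^2 + 6*m - 7)/(m^2 - 3*m - 40)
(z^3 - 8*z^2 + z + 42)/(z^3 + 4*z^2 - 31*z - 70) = (z^2 - 10*z + 21)/(z^2 + 2*z - 35)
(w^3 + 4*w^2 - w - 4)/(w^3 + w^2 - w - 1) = (w + 4)/(w + 1)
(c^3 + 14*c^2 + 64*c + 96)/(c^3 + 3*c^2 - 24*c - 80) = (c + 6)/(c - 5)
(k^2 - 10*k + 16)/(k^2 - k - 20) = (-k^2 + 10*k - 16)/(-k^2 + k + 20)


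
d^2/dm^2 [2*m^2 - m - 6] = 4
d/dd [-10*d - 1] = -10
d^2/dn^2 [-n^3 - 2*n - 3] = -6*n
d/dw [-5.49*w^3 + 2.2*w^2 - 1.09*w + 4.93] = -16.47*w^2 + 4.4*w - 1.09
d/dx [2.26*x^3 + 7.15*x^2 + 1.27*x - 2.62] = 6.78*x^2 + 14.3*x + 1.27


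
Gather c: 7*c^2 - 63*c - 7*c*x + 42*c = 7*c^2 + c*(-7*x - 21)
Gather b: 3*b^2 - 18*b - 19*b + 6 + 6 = 3*b^2 - 37*b + 12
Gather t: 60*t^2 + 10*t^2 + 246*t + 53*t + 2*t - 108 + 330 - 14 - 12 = 70*t^2 + 301*t + 196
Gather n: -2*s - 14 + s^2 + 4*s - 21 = s^2 + 2*s - 35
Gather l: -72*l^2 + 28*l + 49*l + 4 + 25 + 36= -72*l^2 + 77*l + 65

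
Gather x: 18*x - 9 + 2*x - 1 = 20*x - 10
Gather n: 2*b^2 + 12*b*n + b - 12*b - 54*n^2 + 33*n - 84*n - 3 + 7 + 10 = 2*b^2 - 11*b - 54*n^2 + n*(12*b - 51) + 14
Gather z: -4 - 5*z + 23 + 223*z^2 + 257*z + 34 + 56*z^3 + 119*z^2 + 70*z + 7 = 56*z^3 + 342*z^2 + 322*z + 60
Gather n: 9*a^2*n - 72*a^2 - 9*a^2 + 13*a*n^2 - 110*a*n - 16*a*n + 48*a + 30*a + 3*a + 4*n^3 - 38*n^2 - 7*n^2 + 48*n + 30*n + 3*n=-81*a^2 + 81*a + 4*n^3 + n^2*(13*a - 45) + n*(9*a^2 - 126*a + 81)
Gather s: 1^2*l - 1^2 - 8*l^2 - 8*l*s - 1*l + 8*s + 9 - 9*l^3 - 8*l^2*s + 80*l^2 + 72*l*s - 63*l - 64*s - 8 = -9*l^3 + 72*l^2 - 63*l + s*(-8*l^2 + 64*l - 56)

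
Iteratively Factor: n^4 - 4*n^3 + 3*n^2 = (n)*(n^3 - 4*n^2 + 3*n) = n^2*(n^2 - 4*n + 3) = n^2*(n - 3)*(n - 1)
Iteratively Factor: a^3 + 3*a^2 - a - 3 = (a + 1)*(a^2 + 2*a - 3) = (a - 1)*(a + 1)*(a + 3)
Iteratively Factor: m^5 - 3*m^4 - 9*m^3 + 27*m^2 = (m + 3)*(m^4 - 6*m^3 + 9*m^2) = m*(m + 3)*(m^3 - 6*m^2 + 9*m) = m*(m - 3)*(m + 3)*(m^2 - 3*m) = m^2*(m - 3)*(m + 3)*(m - 3)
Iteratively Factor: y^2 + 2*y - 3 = (y - 1)*(y + 3)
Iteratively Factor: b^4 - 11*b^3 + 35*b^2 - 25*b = (b)*(b^3 - 11*b^2 + 35*b - 25) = b*(b - 5)*(b^2 - 6*b + 5) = b*(b - 5)*(b - 1)*(b - 5)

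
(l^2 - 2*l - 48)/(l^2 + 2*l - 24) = (l - 8)/(l - 4)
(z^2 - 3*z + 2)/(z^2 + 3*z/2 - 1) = 2*(z^2 - 3*z + 2)/(2*z^2 + 3*z - 2)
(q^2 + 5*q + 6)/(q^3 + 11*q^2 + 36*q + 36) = 1/(q + 6)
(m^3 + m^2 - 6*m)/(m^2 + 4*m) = (m^2 + m - 6)/(m + 4)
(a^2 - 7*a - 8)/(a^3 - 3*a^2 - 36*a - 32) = 1/(a + 4)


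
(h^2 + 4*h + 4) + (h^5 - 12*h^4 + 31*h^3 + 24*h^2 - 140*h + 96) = h^5 - 12*h^4 + 31*h^3 + 25*h^2 - 136*h + 100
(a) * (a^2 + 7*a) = a^3 + 7*a^2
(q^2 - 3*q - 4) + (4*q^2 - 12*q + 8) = 5*q^2 - 15*q + 4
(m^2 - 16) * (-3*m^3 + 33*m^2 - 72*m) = -3*m^5 + 33*m^4 - 24*m^3 - 528*m^2 + 1152*m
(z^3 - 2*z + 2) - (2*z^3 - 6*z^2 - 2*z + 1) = -z^3 + 6*z^2 + 1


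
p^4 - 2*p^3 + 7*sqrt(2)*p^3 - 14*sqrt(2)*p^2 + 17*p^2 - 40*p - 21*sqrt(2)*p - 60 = (p - 3)*(p + 1)*(p + 2*sqrt(2))*(p + 5*sqrt(2))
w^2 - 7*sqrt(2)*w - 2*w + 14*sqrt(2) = (w - 2)*(w - 7*sqrt(2))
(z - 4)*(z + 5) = z^2 + z - 20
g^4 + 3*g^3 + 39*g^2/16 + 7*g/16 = g*(g + 1/4)*(g + 1)*(g + 7/4)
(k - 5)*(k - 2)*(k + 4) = k^3 - 3*k^2 - 18*k + 40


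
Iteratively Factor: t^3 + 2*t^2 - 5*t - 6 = (t + 3)*(t^2 - t - 2) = (t - 2)*(t + 3)*(t + 1)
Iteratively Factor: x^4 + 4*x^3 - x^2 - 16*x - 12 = (x + 3)*(x^3 + x^2 - 4*x - 4) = (x + 2)*(x + 3)*(x^2 - x - 2) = (x + 1)*(x + 2)*(x + 3)*(x - 2)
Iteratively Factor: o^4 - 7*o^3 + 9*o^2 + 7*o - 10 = (o - 1)*(o^3 - 6*o^2 + 3*o + 10) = (o - 2)*(o - 1)*(o^2 - 4*o - 5) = (o - 2)*(o - 1)*(o + 1)*(o - 5)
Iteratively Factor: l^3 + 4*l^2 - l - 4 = (l + 4)*(l^2 - 1) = (l + 1)*(l + 4)*(l - 1)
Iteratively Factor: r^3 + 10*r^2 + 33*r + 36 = (r + 3)*(r^2 + 7*r + 12) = (r + 3)*(r + 4)*(r + 3)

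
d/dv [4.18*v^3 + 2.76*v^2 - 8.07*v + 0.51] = 12.54*v^2 + 5.52*v - 8.07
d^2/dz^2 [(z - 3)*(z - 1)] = 2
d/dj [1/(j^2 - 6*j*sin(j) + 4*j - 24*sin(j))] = 2*(3*j*cos(j) - j + 3*sin(j) + 12*cos(j) - 2)/((j + 4)^2*(j - 6*sin(j))^2)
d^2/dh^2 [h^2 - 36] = 2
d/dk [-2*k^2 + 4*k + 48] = 4 - 4*k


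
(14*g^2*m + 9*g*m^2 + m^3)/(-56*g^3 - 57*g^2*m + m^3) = m*(-2*g - m)/(8*g^2 + 7*g*m - m^2)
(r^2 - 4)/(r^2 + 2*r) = (r - 2)/r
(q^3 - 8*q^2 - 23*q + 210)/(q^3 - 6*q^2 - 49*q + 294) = (q + 5)/(q + 7)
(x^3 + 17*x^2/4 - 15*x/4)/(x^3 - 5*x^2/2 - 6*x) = (-4*x^2 - 17*x + 15)/(2*(-2*x^2 + 5*x + 12))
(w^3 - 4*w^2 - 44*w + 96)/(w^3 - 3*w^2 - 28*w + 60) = (w^2 - 2*w - 48)/(w^2 - w - 30)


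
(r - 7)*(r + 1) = r^2 - 6*r - 7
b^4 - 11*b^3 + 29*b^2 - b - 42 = (b - 7)*(b - 3)*(b - 2)*(b + 1)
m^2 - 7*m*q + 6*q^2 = (m - 6*q)*(m - q)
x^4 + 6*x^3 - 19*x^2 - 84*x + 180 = (x - 3)*(x - 2)*(x + 5)*(x + 6)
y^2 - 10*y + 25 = (y - 5)^2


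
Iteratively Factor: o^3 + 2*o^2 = (o)*(o^2 + 2*o) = o*(o + 2)*(o)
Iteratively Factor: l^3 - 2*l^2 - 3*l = (l)*(l^2 - 2*l - 3) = l*(l + 1)*(l - 3)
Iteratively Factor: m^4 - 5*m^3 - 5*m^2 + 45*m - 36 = (m + 3)*(m^3 - 8*m^2 + 19*m - 12) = (m - 3)*(m + 3)*(m^2 - 5*m + 4) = (m - 4)*(m - 3)*(m + 3)*(m - 1)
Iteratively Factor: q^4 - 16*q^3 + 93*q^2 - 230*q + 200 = (q - 5)*(q^3 - 11*q^2 + 38*q - 40) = (q - 5)*(q - 2)*(q^2 - 9*q + 20) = (q - 5)^2*(q - 2)*(q - 4)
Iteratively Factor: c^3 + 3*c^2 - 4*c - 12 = (c + 3)*(c^2 - 4) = (c - 2)*(c + 3)*(c + 2)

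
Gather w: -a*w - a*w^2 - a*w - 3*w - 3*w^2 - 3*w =w^2*(-a - 3) + w*(-2*a - 6)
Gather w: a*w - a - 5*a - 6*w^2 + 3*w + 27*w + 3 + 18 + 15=-6*a - 6*w^2 + w*(a + 30) + 36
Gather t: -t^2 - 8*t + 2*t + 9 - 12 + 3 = -t^2 - 6*t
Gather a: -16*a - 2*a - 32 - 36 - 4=-18*a - 72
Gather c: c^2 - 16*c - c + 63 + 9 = c^2 - 17*c + 72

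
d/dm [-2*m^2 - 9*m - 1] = -4*m - 9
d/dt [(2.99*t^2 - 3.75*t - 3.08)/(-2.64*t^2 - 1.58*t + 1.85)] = (-14.6242*t^2 - 5.1994*t - 11.8039)/(6.9696*t^4 + 8.3424*t^3 - 7.2716*t^2 - 5.846*t + 3.4225)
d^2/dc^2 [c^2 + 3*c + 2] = 2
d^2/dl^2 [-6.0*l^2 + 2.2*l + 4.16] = -12.0000000000000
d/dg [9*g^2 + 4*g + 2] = 18*g + 4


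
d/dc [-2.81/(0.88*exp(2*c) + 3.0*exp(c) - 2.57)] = (4.9456*exp(c) + 8.43)*exp(c)/(0.88*exp(2*c) + 3.0*exp(c) - 2.57)^2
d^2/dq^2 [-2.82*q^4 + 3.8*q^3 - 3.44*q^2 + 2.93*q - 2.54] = -33.84*q^2 + 22.8*q - 6.88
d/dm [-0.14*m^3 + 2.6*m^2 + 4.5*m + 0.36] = -0.42*m^2 + 5.2*m + 4.5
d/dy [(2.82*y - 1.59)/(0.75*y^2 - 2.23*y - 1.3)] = (-2.115*y^2 + 2.385*y - 7.2117)/(0.5625*y^4 - 3.345*y^3 + 3.0229*y^2 + 5.798*y + 1.69)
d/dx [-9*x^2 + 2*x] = 2 - 18*x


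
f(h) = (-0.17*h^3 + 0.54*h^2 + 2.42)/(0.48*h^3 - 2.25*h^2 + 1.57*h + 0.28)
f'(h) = (-0.51*h^2 + 1.08*h)/(0.48*h^3 - 2.25*h^2 + 1.57*h + 0.28) + (-1.44*h^2 + 4.5*h - 1.57)*(-0.17*h^3 + 0.54*h^2 + 2.42)/(0.48*h^3 - 2.25*h^2 + 1.57*h + 0.28)^2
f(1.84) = -2.19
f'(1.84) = 2.57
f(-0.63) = -1.55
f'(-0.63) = -3.98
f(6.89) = -0.45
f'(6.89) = 0.01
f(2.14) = -1.65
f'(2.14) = 1.24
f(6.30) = -0.46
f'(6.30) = 0.01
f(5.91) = -0.46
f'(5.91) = 0.01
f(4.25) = -0.28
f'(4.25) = -0.72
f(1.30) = -6.93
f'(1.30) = 28.70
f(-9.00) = -0.31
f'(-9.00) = 0.00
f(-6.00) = -0.30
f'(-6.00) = 0.00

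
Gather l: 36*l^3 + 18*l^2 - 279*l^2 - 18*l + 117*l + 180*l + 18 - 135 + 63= 36*l^3 - 261*l^2 + 279*l - 54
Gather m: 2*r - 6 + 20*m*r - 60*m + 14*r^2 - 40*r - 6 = m*(20*r - 60) + 14*r^2 - 38*r - 12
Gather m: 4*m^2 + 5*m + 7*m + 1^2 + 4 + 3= 4*m^2 + 12*m + 8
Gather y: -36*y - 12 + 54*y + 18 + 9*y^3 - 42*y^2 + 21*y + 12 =9*y^3 - 42*y^2 + 39*y + 18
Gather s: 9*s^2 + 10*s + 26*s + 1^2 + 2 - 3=9*s^2 + 36*s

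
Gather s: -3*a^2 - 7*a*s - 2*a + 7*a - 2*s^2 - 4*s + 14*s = -3*a^2 + 5*a - 2*s^2 + s*(10 - 7*a)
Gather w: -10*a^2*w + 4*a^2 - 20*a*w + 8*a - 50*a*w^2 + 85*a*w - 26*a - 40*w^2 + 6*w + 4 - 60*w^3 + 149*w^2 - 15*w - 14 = 4*a^2 - 18*a - 60*w^3 + w^2*(109 - 50*a) + w*(-10*a^2 + 65*a - 9) - 10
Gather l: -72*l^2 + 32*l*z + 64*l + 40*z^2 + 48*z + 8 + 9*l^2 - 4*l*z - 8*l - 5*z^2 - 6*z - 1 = -63*l^2 + l*(28*z + 56) + 35*z^2 + 42*z + 7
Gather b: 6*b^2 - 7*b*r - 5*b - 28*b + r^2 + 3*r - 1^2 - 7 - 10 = 6*b^2 + b*(-7*r - 33) + r^2 + 3*r - 18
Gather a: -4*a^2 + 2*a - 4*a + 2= -4*a^2 - 2*a + 2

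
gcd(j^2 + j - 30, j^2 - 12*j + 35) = j - 5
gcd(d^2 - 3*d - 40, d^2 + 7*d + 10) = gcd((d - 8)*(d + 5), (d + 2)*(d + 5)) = d + 5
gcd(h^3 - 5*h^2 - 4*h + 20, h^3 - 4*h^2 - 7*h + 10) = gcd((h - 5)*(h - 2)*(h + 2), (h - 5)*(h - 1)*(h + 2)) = h^2 - 3*h - 10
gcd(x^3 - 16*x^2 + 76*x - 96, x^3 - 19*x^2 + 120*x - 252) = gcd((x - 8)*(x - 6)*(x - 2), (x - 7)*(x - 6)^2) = x - 6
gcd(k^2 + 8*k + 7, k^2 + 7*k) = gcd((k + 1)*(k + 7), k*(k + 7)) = k + 7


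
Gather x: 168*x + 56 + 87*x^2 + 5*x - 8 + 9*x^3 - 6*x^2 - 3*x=9*x^3 + 81*x^2 + 170*x + 48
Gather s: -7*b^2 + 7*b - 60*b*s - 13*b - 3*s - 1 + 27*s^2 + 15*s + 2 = -7*b^2 - 6*b + 27*s^2 + s*(12 - 60*b) + 1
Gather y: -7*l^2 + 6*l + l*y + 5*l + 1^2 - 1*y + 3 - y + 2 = -7*l^2 + 11*l + y*(l - 2) + 6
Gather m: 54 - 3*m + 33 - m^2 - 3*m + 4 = -m^2 - 6*m + 91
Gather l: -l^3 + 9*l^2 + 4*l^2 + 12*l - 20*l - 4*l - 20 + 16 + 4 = -l^3 + 13*l^2 - 12*l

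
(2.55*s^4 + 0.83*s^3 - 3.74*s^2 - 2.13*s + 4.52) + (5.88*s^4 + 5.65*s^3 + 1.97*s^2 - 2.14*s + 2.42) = 8.43*s^4 + 6.48*s^3 - 1.77*s^2 - 4.27*s + 6.94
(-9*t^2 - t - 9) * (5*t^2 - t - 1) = -45*t^4 + 4*t^3 - 35*t^2 + 10*t + 9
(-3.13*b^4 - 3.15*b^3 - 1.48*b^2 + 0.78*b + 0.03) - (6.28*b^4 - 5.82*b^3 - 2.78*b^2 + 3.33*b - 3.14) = -9.41*b^4 + 2.67*b^3 + 1.3*b^2 - 2.55*b + 3.17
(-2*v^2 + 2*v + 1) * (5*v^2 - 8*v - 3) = -10*v^4 + 26*v^3 - 5*v^2 - 14*v - 3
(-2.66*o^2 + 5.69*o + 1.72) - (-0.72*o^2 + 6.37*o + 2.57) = -1.94*o^2 - 0.68*o - 0.85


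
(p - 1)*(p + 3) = p^2 + 2*p - 3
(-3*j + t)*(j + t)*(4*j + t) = -12*j^3 - 11*j^2*t + 2*j*t^2 + t^3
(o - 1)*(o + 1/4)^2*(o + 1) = o^4 + o^3/2 - 15*o^2/16 - o/2 - 1/16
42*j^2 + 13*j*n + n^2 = (6*j + n)*(7*j + n)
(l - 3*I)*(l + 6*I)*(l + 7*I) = l^3 + 10*I*l^2 - 3*l + 126*I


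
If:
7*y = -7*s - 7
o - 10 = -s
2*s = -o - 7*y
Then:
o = 19/2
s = 1/2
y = -3/2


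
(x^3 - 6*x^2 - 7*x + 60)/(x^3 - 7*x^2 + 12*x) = (x^2 - 2*x - 15)/(x*(x - 3))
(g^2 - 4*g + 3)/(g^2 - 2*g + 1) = (g - 3)/(g - 1)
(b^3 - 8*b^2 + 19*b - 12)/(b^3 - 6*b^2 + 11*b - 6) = (b - 4)/(b - 2)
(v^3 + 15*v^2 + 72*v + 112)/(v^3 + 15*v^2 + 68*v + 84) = (v^2 + 8*v + 16)/(v^2 + 8*v + 12)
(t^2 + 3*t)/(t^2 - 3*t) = (t + 3)/(t - 3)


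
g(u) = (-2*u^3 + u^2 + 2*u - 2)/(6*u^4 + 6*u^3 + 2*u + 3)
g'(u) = (-6*u^2 + 2*u + 2)/(6*u^4 + 6*u^3 + 2*u + 3) + (-24*u^3 - 18*u^2 - 2)*(-2*u^3 + u^2 + 2*u - 2)/(6*u^4 + 6*u^3 + 2*u + 3)^2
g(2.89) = -0.06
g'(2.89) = 0.01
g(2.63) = -0.06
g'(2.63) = 0.01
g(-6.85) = 0.06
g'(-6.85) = 0.01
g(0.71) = -0.10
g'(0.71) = 0.29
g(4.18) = -0.05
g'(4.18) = 0.01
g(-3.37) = 0.15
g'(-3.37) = 0.06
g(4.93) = -0.05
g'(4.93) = 0.01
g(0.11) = -0.55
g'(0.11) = 1.05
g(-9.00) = 0.04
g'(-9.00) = 0.01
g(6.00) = -0.04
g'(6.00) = 0.01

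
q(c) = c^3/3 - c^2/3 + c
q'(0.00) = 1.00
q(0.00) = 0.00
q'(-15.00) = 236.00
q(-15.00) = -1215.00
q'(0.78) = 1.09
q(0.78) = 0.74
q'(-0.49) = 1.57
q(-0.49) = -0.61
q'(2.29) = 4.72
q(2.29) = 4.54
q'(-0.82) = 2.22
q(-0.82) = -1.23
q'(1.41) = 2.05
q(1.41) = 1.68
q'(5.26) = 25.16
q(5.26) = 44.55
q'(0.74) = 1.05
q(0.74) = 0.69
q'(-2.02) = 6.43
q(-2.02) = -6.13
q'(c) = c^2 - 2*c/3 + 1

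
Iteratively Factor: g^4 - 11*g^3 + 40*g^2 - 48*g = (g - 3)*(g^3 - 8*g^2 + 16*g) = g*(g - 3)*(g^2 - 8*g + 16) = g*(g - 4)*(g - 3)*(g - 4)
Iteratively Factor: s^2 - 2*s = (s - 2)*(s)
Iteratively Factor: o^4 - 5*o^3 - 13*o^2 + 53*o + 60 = (o - 5)*(o^3 - 13*o - 12) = (o - 5)*(o + 1)*(o^2 - o - 12) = (o - 5)*(o - 4)*(o + 1)*(o + 3)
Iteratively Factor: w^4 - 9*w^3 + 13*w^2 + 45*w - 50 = (w - 5)*(w^3 - 4*w^2 - 7*w + 10) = (w - 5)*(w - 1)*(w^2 - 3*w - 10) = (w - 5)*(w - 1)*(w + 2)*(w - 5)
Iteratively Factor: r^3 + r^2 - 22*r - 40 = (r - 5)*(r^2 + 6*r + 8) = (r - 5)*(r + 2)*(r + 4)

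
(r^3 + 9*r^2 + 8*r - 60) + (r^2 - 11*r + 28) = r^3 + 10*r^2 - 3*r - 32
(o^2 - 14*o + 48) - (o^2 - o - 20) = 68 - 13*o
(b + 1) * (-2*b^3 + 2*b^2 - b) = -2*b^4 + b^2 - b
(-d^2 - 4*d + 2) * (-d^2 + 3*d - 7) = d^4 + d^3 - 7*d^2 + 34*d - 14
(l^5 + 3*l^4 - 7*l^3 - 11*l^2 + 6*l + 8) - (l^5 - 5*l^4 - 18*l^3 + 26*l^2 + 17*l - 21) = 8*l^4 + 11*l^3 - 37*l^2 - 11*l + 29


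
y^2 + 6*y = y*(y + 6)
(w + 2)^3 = w^3 + 6*w^2 + 12*w + 8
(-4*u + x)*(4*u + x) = -16*u^2 + x^2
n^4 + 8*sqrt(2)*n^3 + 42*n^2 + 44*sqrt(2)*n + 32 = (n + sqrt(2))^2*(n + 2*sqrt(2))*(n + 4*sqrt(2))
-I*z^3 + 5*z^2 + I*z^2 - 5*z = z*(z + 5*I)*(-I*z + I)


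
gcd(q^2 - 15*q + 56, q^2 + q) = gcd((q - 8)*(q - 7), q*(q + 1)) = 1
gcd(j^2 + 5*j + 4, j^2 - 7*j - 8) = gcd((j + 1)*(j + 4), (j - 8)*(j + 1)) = j + 1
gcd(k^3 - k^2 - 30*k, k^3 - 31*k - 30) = k^2 - k - 30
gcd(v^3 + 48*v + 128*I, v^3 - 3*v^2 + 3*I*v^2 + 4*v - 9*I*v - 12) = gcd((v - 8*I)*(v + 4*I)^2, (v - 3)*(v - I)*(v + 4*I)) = v + 4*I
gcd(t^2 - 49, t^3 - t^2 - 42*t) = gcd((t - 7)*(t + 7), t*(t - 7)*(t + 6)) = t - 7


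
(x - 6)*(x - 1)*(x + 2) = x^3 - 5*x^2 - 8*x + 12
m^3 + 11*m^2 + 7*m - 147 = (m - 3)*(m + 7)^2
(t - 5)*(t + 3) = t^2 - 2*t - 15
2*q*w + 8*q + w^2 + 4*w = (2*q + w)*(w + 4)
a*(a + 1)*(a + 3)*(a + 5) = a^4 + 9*a^3 + 23*a^2 + 15*a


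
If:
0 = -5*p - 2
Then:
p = -2/5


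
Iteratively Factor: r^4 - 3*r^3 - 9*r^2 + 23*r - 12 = (r + 3)*(r^3 - 6*r^2 + 9*r - 4) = (r - 1)*(r + 3)*(r^2 - 5*r + 4) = (r - 1)^2*(r + 3)*(r - 4)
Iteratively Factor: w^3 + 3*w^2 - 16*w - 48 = (w - 4)*(w^2 + 7*w + 12) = (w - 4)*(w + 3)*(w + 4)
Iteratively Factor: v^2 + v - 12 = (v - 3)*(v + 4)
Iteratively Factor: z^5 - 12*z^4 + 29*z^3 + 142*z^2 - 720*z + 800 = (z - 5)*(z^4 - 7*z^3 - 6*z^2 + 112*z - 160) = (z - 5)*(z + 4)*(z^3 - 11*z^2 + 38*z - 40) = (z - 5)^2*(z + 4)*(z^2 - 6*z + 8) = (z - 5)^2*(z - 2)*(z + 4)*(z - 4)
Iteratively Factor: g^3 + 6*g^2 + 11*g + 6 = (g + 1)*(g^2 + 5*g + 6) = (g + 1)*(g + 3)*(g + 2)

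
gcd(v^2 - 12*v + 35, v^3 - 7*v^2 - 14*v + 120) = v - 5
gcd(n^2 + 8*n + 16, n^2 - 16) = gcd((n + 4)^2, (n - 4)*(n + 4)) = n + 4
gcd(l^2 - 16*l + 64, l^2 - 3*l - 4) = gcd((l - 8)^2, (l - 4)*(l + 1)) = 1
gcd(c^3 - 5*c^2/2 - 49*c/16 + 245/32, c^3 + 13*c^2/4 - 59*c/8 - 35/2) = c^2 - 3*c/4 - 35/8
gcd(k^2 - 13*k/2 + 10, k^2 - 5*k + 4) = k - 4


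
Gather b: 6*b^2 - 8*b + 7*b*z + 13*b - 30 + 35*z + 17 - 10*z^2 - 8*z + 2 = 6*b^2 + b*(7*z + 5) - 10*z^2 + 27*z - 11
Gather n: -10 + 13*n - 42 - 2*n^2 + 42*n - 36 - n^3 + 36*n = -n^3 - 2*n^2 + 91*n - 88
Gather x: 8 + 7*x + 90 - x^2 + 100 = -x^2 + 7*x + 198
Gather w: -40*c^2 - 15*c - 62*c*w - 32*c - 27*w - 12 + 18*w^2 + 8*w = -40*c^2 - 47*c + 18*w^2 + w*(-62*c - 19) - 12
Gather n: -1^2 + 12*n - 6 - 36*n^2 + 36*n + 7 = -36*n^2 + 48*n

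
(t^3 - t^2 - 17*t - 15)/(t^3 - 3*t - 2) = (t^2 - 2*t - 15)/(t^2 - t - 2)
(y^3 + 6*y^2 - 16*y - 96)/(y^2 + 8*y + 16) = (y^2 + 2*y - 24)/(y + 4)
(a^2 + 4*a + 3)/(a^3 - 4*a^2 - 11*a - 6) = (a + 3)/(a^2 - 5*a - 6)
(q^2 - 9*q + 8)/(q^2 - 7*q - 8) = (q - 1)/(q + 1)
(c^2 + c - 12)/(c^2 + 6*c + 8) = (c - 3)/(c + 2)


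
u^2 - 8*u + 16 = (u - 4)^2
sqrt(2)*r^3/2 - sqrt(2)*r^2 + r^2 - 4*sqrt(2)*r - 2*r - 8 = (r - 4)*(r + 2)*(sqrt(2)*r/2 + 1)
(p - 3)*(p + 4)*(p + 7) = p^3 + 8*p^2 - 5*p - 84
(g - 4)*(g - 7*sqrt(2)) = g^2 - 7*sqrt(2)*g - 4*g + 28*sqrt(2)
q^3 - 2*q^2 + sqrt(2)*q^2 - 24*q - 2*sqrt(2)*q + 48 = (q - 2)*(q - 3*sqrt(2))*(q + 4*sqrt(2))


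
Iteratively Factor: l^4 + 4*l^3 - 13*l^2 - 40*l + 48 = (l - 3)*(l^3 + 7*l^2 + 8*l - 16) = (l - 3)*(l + 4)*(l^2 + 3*l - 4) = (l - 3)*(l + 4)^2*(l - 1)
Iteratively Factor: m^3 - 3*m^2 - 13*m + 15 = (m - 5)*(m^2 + 2*m - 3) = (m - 5)*(m + 3)*(m - 1)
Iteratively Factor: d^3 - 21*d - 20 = (d + 4)*(d^2 - 4*d - 5) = (d + 1)*(d + 4)*(d - 5)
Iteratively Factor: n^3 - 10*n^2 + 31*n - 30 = (n - 5)*(n^2 - 5*n + 6) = (n - 5)*(n - 2)*(n - 3)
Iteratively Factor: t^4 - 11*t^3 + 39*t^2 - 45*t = (t - 3)*(t^3 - 8*t^2 + 15*t) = (t - 5)*(t - 3)*(t^2 - 3*t) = (t - 5)*(t - 3)^2*(t)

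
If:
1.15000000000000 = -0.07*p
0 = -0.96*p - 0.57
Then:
No Solution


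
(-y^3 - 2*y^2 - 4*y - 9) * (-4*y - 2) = 4*y^4 + 10*y^3 + 20*y^2 + 44*y + 18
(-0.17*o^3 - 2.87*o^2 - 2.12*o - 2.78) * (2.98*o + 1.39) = -0.5066*o^4 - 8.7889*o^3 - 10.3069*o^2 - 11.2312*o - 3.8642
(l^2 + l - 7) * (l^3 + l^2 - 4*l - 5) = l^5 + 2*l^4 - 10*l^3 - 16*l^2 + 23*l + 35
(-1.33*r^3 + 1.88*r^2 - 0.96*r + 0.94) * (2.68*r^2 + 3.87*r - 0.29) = -3.5644*r^5 - 0.1087*r^4 + 5.0885*r^3 - 1.7412*r^2 + 3.9162*r - 0.2726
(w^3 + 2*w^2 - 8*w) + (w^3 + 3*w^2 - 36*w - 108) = 2*w^3 + 5*w^2 - 44*w - 108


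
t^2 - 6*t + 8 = (t - 4)*(t - 2)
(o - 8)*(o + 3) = o^2 - 5*o - 24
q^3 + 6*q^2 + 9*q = q*(q + 3)^2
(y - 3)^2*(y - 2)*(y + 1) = y^4 - 7*y^3 + 13*y^2 + 3*y - 18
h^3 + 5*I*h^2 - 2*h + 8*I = (h - I)*(h + 2*I)*(h + 4*I)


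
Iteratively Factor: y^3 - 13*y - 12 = (y - 4)*(y^2 + 4*y + 3) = (y - 4)*(y + 1)*(y + 3)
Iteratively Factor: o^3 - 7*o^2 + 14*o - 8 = (o - 2)*(o^2 - 5*o + 4) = (o - 4)*(o - 2)*(o - 1)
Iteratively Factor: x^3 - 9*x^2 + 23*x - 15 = (x - 5)*(x^2 - 4*x + 3) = (x - 5)*(x - 1)*(x - 3)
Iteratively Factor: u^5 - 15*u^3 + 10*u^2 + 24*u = (u - 3)*(u^4 + 3*u^3 - 6*u^2 - 8*u) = (u - 3)*(u + 1)*(u^3 + 2*u^2 - 8*u) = u*(u - 3)*(u + 1)*(u^2 + 2*u - 8) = u*(u - 3)*(u + 1)*(u + 4)*(u - 2)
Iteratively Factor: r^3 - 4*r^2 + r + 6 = (r - 2)*(r^2 - 2*r - 3) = (r - 3)*(r - 2)*(r + 1)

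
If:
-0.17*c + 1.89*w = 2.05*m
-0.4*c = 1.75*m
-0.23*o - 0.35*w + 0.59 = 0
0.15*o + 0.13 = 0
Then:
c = -14.28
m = 3.26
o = -0.87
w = 2.26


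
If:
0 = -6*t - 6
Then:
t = -1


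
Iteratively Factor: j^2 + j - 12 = (j + 4)*(j - 3)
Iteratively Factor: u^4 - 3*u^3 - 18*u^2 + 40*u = (u - 5)*(u^3 + 2*u^2 - 8*u) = u*(u - 5)*(u^2 + 2*u - 8) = u*(u - 5)*(u + 4)*(u - 2)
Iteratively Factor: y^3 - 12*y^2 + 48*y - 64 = (y - 4)*(y^2 - 8*y + 16) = (y - 4)^2*(y - 4)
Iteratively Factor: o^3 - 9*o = (o - 3)*(o^2 + 3*o) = (o - 3)*(o + 3)*(o)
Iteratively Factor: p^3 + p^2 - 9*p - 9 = (p + 3)*(p^2 - 2*p - 3) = (p - 3)*(p + 3)*(p + 1)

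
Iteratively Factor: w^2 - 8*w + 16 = (w - 4)*(w - 4)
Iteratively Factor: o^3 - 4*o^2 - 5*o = (o)*(o^2 - 4*o - 5) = o*(o - 5)*(o + 1)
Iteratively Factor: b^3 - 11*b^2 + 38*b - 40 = (b - 5)*(b^2 - 6*b + 8) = (b - 5)*(b - 2)*(b - 4)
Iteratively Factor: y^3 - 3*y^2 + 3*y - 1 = (y - 1)*(y^2 - 2*y + 1) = (y - 1)^2*(y - 1)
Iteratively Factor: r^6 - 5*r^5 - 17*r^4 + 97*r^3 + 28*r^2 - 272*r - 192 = (r - 4)*(r^5 - r^4 - 21*r^3 + 13*r^2 + 80*r + 48) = (r - 4)*(r + 1)*(r^4 - 2*r^3 - 19*r^2 + 32*r + 48) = (r - 4)*(r + 1)*(r + 4)*(r^3 - 6*r^2 + 5*r + 12) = (r - 4)^2*(r + 1)*(r + 4)*(r^2 - 2*r - 3) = (r - 4)^2*(r - 3)*(r + 1)*(r + 4)*(r + 1)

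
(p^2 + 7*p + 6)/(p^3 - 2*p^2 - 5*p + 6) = (p^2 + 7*p + 6)/(p^3 - 2*p^2 - 5*p + 6)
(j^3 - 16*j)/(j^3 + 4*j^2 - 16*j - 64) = j/(j + 4)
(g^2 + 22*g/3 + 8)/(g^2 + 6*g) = (g + 4/3)/g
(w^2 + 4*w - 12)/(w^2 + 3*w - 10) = (w + 6)/(w + 5)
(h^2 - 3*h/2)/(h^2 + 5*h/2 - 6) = h/(h + 4)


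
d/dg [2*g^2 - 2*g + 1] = 4*g - 2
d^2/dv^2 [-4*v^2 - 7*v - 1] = -8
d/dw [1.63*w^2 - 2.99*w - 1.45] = 3.26*w - 2.99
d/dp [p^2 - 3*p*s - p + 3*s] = 2*p - 3*s - 1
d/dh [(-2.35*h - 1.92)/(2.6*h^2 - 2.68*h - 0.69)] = (6.11*h^2 + 9.984*h - 3.5241)/(6.76*h^4 - 13.936*h^3 + 3.5944*h^2 + 3.6984*h + 0.4761)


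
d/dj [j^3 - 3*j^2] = 3*j*(j - 2)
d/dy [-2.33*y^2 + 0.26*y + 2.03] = 0.26 - 4.66*y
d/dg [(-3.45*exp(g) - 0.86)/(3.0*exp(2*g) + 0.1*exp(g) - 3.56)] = (10.35*exp(2*g) + 5.16*exp(g) + 12.368)*exp(g)/(9.0*exp(4*g) + 0.6*exp(3*g) - 21.35*exp(2*g) - 0.712*exp(g) + 12.6736)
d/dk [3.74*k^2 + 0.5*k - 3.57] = 7.48*k + 0.5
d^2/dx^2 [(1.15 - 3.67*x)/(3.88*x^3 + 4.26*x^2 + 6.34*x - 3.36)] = (-331.497888*x^5 - 156.213456*x^4 + 351.484664*x^3 - 279.187752*x^2 - 38.873592*x - 30.988456)/(58.411072*x^9 + 192.395232*x^8 + 497.572752*x^7 + 554.315976*x^6 + 479.823528*x^5 - 165.147912*x^4 - 158.238296*x^3 - 260.89056*x^2 + 214.728192*x - 37.933056)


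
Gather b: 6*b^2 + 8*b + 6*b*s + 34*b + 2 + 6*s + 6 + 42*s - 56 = 6*b^2 + b*(6*s + 42) + 48*s - 48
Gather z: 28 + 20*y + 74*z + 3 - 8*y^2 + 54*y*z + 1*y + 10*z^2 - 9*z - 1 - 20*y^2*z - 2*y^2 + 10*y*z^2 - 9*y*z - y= -10*y^2 + 20*y + z^2*(10*y + 10) + z*(-20*y^2 + 45*y + 65) + 30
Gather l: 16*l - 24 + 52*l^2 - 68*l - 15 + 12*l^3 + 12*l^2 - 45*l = 12*l^3 + 64*l^2 - 97*l - 39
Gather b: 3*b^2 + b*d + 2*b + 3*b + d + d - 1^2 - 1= 3*b^2 + b*(d + 5) + 2*d - 2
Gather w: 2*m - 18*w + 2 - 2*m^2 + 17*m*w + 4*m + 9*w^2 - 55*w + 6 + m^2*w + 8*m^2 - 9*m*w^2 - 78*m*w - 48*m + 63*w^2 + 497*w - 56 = 6*m^2 - 42*m + w^2*(72 - 9*m) + w*(m^2 - 61*m + 424) - 48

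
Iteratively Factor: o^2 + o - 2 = (o - 1)*(o + 2)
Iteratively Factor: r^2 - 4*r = (r)*(r - 4)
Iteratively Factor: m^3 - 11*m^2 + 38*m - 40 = (m - 2)*(m^2 - 9*m + 20) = (m - 5)*(m - 2)*(m - 4)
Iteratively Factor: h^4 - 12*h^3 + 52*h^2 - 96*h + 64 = (h - 2)*(h^3 - 10*h^2 + 32*h - 32) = (h - 4)*(h - 2)*(h^2 - 6*h + 8) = (h - 4)*(h - 2)^2*(h - 4)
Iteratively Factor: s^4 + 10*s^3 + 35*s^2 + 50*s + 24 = (s + 4)*(s^3 + 6*s^2 + 11*s + 6) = (s + 2)*(s + 4)*(s^2 + 4*s + 3) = (s + 2)*(s + 3)*(s + 4)*(s + 1)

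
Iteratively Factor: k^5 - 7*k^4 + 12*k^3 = (k)*(k^4 - 7*k^3 + 12*k^2) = k^2*(k^3 - 7*k^2 + 12*k) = k^2*(k - 3)*(k^2 - 4*k) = k^3*(k - 3)*(k - 4)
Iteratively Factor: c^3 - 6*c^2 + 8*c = (c - 2)*(c^2 - 4*c) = c*(c - 2)*(c - 4)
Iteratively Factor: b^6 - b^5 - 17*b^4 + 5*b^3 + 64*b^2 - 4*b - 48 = (b + 3)*(b^5 - 4*b^4 - 5*b^3 + 20*b^2 + 4*b - 16) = (b + 2)*(b + 3)*(b^4 - 6*b^3 + 7*b^2 + 6*b - 8) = (b + 1)*(b + 2)*(b + 3)*(b^3 - 7*b^2 + 14*b - 8) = (b - 4)*(b + 1)*(b + 2)*(b + 3)*(b^2 - 3*b + 2) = (b - 4)*(b - 1)*(b + 1)*(b + 2)*(b + 3)*(b - 2)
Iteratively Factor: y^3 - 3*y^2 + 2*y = (y - 2)*(y^2 - y) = y*(y - 2)*(y - 1)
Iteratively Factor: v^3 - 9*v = (v + 3)*(v^2 - 3*v) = (v - 3)*(v + 3)*(v)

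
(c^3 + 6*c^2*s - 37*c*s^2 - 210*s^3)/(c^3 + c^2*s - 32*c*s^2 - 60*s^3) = (c + 7*s)/(c + 2*s)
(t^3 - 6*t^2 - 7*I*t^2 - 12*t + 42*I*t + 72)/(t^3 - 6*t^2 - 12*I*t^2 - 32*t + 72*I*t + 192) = (t - 3*I)/(t - 8*I)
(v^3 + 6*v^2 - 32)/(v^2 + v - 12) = (v^2 + 2*v - 8)/(v - 3)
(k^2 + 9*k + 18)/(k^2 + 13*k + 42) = (k + 3)/(k + 7)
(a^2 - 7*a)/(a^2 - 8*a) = (a - 7)/(a - 8)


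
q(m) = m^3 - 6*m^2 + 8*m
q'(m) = 3*m^2 - 12*m + 8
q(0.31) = 1.93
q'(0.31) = 4.57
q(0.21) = 1.42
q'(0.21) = 5.61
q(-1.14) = -18.40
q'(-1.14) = 25.58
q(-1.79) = -39.28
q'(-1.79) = 39.09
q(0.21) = 1.42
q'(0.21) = 5.61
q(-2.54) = -75.42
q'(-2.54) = 57.83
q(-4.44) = -241.33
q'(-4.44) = 120.42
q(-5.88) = -457.78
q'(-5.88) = 182.28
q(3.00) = -3.00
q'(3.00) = -1.00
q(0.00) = 0.00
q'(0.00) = 8.00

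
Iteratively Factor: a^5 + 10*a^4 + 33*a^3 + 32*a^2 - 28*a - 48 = (a - 1)*(a^4 + 11*a^3 + 44*a^2 + 76*a + 48) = (a - 1)*(a + 2)*(a^3 + 9*a^2 + 26*a + 24) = (a - 1)*(a + 2)*(a + 4)*(a^2 + 5*a + 6) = (a - 1)*(a + 2)*(a + 3)*(a + 4)*(a + 2)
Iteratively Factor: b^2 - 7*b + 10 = (b - 2)*(b - 5)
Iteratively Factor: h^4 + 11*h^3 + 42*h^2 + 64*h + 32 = (h + 1)*(h^3 + 10*h^2 + 32*h + 32) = (h + 1)*(h + 4)*(h^2 + 6*h + 8) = (h + 1)*(h + 4)^2*(h + 2)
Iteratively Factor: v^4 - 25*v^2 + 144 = (v + 3)*(v^3 - 3*v^2 - 16*v + 48) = (v - 4)*(v + 3)*(v^2 + v - 12) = (v - 4)*(v + 3)*(v + 4)*(v - 3)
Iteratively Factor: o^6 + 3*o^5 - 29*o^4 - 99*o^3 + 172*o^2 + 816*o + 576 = (o + 4)*(o^5 - o^4 - 25*o^3 + o^2 + 168*o + 144) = (o - 4)*(o + 4)*(o^4 + 3*o^3 - 13*o^2 - 51*o - 36) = (o - 4)*(o + 1)*(o + 4)*(o^3 + 2*o^2 - 15*o - 36) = (o - 4)*(o + 1)*(o + 3)*(o + 4)*(o^2 - o - 12) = (o - 4)^2*(o + 1)*(o + 3)*(o + 4)*(o + 3)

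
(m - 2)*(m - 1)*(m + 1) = m^3 - 2*m^2 - m + 2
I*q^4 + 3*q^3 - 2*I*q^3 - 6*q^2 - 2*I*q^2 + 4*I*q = q*(q - 2)*(q - 2*I)*(I*q + 1)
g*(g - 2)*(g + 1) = g^3 - g^2 - 2*g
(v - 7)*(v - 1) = v^2 - 8*v + 7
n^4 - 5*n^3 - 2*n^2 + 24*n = n*(n - 4)*(n - 3)*(n + 2)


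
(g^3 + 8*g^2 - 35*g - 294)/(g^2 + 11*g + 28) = (g^2 + g - 42)/(g + 4)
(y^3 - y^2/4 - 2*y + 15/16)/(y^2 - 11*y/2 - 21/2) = (8*y^2 - 14*y + 5)/(8*(y - 7))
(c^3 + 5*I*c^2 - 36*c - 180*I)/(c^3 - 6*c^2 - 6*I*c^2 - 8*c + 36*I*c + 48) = (c^2 + c*(6 + 5*I) + 30*I)/(c^2 - 6*I*c - 8)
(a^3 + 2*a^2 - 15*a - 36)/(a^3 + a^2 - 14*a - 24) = (a + 3)/(a + 2)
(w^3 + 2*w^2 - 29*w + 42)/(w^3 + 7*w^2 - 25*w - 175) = (w^2 - 5*w + 6)/(w^2 - 25)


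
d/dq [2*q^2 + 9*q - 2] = 4*q + 9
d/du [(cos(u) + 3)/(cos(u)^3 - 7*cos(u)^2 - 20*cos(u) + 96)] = (-81*cos(u)/2 + cos(2*u) + cos(3*u)/2 - 155)*sin(u)/(cos(u)^3 - 7*cos(u)^2 - 20*cos(u) + 96)^2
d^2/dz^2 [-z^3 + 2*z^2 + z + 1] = 4 - 6*z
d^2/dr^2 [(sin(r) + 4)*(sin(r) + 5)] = -9*sin(r) + 2*cos(2*r)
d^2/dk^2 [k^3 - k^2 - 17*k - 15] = 6*k - 2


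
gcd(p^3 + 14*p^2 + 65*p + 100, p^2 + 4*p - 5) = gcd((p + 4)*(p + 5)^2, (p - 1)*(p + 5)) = p + 5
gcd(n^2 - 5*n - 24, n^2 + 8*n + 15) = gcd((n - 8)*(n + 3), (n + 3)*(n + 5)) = n + 3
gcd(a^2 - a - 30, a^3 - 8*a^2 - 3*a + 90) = a - 6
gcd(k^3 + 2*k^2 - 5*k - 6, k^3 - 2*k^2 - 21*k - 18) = k^2 + 4*k + 3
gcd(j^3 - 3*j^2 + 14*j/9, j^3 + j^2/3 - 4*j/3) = j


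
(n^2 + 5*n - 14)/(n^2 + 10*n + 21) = (n - 2)/(n + 3)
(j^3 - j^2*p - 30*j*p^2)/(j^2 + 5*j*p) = j - 6*p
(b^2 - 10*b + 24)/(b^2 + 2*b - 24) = (b - 6)/(b + 6)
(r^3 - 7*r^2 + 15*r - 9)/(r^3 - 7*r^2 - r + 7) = (r^2 - 6*r + 9)/(r^2 - 6*r - 7)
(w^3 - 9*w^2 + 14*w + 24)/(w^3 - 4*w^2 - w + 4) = (w - 6)/(w - 1)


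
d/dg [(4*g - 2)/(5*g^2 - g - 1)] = 2*(-10*g^2 + 10*g - 3)/(25*g^4 - 10*g^3 - 9*g^2 + 2*g + 1)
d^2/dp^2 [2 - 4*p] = 0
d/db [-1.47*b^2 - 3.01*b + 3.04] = -2.94*b - 3.01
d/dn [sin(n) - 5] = cos(n)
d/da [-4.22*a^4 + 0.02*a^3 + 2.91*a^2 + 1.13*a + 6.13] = -16.88*a^3 + 0.06*a^2 + 5.82*a + 1.13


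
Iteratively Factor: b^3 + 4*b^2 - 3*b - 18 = (b + 3)*(b^2 + b - 6) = (b + 3)^2*(b - 2)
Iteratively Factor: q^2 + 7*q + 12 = (q + 3)*(q + 4)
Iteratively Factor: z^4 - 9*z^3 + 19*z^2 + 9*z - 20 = (z - 1)*(z^3 - 8*z^2 + 11*z + 20) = (z - 4)*(z - 1)*(z^2 - 4*z - 5) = (z - 5)*(z - 4)*(z - 1)*(z + 1)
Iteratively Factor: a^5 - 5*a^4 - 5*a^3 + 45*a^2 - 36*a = (a - 1)*(a^4 - 4*a^3 - 9*a^2 + 36*a) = (a - 3)*(a - 1)*(a^3 - a^2 - 12*a) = (a - 4)*(a - 3)*(a - 1)*(a^2 + 3*a) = (a - 4)*(a - 3)*(a - 1)*(a + 3)*(a)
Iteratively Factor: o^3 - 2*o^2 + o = (o - 1)*(o^2 - o) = (o - 1)^2*(o)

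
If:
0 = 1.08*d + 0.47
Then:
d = -0.44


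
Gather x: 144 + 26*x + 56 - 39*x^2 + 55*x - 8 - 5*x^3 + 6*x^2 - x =-5*x^3 - 33*x^2 + 80*x + 192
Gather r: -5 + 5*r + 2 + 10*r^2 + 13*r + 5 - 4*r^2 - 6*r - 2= 6*r^2 + 12*r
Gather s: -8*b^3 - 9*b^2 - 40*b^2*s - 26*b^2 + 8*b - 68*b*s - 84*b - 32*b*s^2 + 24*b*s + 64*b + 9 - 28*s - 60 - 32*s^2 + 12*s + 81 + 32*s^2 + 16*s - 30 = -8*b^3 - 35*b^2 - 32*b*s^2 - 12*b + s*(-40*b^2 - 44*b)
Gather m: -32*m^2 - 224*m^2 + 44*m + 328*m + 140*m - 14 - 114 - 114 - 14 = -256*m^2 + 512*m - 256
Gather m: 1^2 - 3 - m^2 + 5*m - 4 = -m^2 + 5*m - 6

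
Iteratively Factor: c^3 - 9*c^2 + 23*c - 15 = (c - 5)*(c^2 - 4*c + 3) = (c - 5)*(c - 3)*(c - 1)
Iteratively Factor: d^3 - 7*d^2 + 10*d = (d)*(d^2 - 7*d + 10) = d*(d - 2)*(d - 5)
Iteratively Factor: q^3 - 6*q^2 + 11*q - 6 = (q - 3)*(q^2 - 3*q + 2) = (q - 3)*(q - 1)*(q - 2)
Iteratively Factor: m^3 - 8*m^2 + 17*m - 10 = (m - 1)*(m^2 - 7*m + 10) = (m - 2)*(m - 1)*(m - 5)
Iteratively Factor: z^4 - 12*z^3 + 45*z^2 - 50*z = (z - 5)*(z^3 - 7*z^2 + 10*z) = (z - 5)^2*(z^2 - 2*z) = (z - 5)^2*(z - 2)*(z)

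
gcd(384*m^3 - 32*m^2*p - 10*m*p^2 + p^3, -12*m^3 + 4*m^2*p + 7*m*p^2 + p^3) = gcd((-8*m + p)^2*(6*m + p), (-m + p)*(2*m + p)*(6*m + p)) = 6*m + p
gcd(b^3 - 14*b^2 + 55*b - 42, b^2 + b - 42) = b - 6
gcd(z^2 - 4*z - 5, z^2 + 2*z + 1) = z + 1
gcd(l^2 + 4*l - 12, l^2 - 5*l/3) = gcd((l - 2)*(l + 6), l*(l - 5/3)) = 1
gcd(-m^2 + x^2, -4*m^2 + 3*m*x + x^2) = -m + x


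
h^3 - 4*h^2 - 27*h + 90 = (h - 6)*(h - 3)*(h + 5)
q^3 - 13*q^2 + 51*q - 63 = (q - 7)*(q - 3)^2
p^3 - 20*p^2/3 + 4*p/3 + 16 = (p - 6)*(p - 2)*(p + 4/3)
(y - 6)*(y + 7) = y^2 + y - 42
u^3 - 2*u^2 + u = u*(u - 1)^2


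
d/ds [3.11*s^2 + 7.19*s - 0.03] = 6.22*s + 7.19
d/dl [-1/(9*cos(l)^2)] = -2*sin(l)/(9*cos(l)^3)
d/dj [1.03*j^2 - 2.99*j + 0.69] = 2.06*j - 2.99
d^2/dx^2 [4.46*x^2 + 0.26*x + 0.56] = 8.92000000000000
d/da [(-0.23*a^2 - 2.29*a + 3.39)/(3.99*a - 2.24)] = (-0.9177*a^2 + 1.0304*a - 8.3965)/(15.9201*a^2 - 17.8752*a + 5.0176)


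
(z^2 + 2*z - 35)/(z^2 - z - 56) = (z - 5)/(z - 8)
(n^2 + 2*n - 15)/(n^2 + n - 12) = (n + 5)/(n + 4)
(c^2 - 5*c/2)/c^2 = (c - 5/2)/c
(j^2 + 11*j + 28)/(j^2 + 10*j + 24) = (j + 7)/(j + 6)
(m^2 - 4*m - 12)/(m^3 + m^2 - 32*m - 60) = 1/(m + 5)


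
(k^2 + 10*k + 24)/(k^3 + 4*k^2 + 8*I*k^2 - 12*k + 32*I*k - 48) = (k + 6)/(k^2 + 8*I*k - 12)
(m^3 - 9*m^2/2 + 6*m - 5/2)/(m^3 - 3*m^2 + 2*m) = (2*m^2 - 7*m + 5)/(2*m*(m - 2))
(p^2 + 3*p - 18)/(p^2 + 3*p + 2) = (p^2 + 3*p - 18)/(p^2 + 3*p + 2)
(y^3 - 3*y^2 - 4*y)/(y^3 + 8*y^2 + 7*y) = (y - 4)/(y + 7)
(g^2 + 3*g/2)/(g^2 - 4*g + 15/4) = 2*g*(2*g + 3)/(4*g^2 - 16*g + 15)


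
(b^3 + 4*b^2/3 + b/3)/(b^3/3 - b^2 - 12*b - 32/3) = b*(3*b + 1)/(b^2 - 4*b - 32)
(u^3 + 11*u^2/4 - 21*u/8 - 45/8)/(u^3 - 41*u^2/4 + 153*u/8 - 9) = (4*u^2 + 17*u + 15)/(4*u^2 - 35*u + 24)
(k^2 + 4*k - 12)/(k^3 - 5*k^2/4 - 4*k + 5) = 4*(k + 6)/(4*k^2 + 3*k - 10)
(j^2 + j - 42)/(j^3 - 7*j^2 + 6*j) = (j + 7)/(j*(j - 1))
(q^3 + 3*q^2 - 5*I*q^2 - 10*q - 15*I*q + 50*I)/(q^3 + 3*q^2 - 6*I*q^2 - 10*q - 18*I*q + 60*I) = (q - 5*I)/(q - 6*I)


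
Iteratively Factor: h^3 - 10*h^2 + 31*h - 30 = (h - 5)*(h^2 - 5*h + 6) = (h - 5)*(h - 3)*(h - 2)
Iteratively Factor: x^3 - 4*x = (x + 2)*(x^2 - 2*x) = x*(x + 2)*(x - 2)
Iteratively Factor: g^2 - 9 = (g - 3)*(g + 3)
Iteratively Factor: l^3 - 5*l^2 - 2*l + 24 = (l + 2)*(l^2 - 7*l + 12) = (l - 4)*(l + 2)*(l - 3)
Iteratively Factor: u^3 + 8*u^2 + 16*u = (u)*(u^2 + 8*u + 16) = u*(u + 4)*(u + 4)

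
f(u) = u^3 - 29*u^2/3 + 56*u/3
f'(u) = 3*u^2 - 58*u/3 + 56/3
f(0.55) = 7.51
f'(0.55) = 8.94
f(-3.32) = -205.12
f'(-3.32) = 115.92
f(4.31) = -19.05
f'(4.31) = -8.93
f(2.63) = 0.42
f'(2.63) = -11.43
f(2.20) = 4.93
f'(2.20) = -9.35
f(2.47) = 2.20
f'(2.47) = -10.78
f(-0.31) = -6.75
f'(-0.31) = 24.95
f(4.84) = -22.72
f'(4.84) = -4.63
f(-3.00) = -170.00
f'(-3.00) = 103.67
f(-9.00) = -1680.00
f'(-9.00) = 435.67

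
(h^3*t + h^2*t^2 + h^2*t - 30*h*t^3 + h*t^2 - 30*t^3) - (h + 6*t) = h^3*t + h^2*t^2 + h^2*t - 30*h*t^3 + h*t^2 - h - 30*t^3 - 6*t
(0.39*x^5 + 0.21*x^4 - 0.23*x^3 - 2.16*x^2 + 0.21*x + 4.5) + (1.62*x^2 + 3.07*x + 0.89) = 0.39*x^5 + 0.21*x^4 - 0.23*x^3 - 0.54*x^2 + 3.28*x + 5.39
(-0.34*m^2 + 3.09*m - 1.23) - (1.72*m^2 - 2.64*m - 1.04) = -2.06*m^2 + 5.73*m - 0.19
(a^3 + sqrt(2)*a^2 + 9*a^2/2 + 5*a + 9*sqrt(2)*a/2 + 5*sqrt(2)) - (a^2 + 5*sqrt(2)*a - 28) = a^3 + sqrt(2)*a^2 + 7*a^2/2 - sqrt(2)*a/2 + 5*a + 5*sqrt(2) + 28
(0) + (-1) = -1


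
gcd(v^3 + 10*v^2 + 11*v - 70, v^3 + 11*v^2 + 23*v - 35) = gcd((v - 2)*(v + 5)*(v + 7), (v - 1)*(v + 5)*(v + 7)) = v^2 + 12*v + 35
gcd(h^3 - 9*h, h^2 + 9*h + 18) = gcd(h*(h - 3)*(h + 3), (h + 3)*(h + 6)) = h + 3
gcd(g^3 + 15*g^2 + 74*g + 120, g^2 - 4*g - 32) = g + 4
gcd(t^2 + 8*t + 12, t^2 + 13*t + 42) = t + 6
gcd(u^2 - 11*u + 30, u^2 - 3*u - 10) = u - 5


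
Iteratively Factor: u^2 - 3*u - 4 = (u - 4)*(u + 1)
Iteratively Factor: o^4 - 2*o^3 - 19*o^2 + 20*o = (o - 1)*(o^3 - o^2 - 20*o) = (o - 1)*(o + 4)*(o^2 - 5*o) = o*(o - 1)*(o + 4)*(o - 5)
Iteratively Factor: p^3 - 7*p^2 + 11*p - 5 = (p - 5)*(p^2 - 2*p + 1) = (p - 5)*(p - 1)*(p - 1)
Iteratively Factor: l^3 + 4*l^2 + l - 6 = (l - 1)*(l^2 + 5*l + 6) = (l - 1)*(l + 3)*(l + 2)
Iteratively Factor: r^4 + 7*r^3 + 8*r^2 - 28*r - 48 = (r + 4)*(r^3 + 3*r^2 - 4*r - 12) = (r + 3)*(r + 4)*(r^2 - 4) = (r - 2)*(r + 3)*(r + 4)*(r + 2)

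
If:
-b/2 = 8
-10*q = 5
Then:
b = -16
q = -1/2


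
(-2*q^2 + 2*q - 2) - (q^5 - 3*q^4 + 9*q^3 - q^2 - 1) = -q^5 + 3*q^4 - 9*q^3 - q^2 + 2*q - 1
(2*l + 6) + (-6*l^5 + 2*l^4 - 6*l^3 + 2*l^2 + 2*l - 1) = -6*l^5 + 2*l^4 - 6*l^3 + 2*l^2 + 4*l + 5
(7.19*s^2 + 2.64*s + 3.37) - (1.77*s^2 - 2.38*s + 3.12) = 5.42*s^2 + 5.02*s + 0.25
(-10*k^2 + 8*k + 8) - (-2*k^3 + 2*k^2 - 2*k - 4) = 2*k^3 - 12*k^2 + 10*k + 12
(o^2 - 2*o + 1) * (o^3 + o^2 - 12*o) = o^5 - o^4 - 13*o^3 + 25*o^2 - 12*o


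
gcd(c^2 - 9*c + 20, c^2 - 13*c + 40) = c - 5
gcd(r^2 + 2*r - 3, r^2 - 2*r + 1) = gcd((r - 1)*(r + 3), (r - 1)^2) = r - 1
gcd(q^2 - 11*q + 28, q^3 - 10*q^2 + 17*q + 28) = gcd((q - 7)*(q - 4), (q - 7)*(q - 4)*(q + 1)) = q^2 - 11*q + 28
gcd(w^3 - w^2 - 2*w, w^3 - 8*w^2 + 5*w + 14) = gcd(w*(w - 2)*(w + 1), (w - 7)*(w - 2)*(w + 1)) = w^2 - w - 2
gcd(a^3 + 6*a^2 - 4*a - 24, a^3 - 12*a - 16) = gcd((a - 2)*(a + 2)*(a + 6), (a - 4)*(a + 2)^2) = a + 2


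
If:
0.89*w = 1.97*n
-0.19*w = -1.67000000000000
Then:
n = 3.97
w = 8.79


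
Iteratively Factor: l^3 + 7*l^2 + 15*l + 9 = (l + 3)*(l^2 + 4*l + 3) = (l + 1)*(l + 3)*(l + 3)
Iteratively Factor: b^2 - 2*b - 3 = (b + 1)*(b - 3)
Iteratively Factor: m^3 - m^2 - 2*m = (m)*(m^2 - m - 2) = m*(m - 2)*(m + 1)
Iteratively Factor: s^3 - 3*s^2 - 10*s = (s - 5)*(s^2 + 2*s) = (s - 5)*(s + 2)*(s)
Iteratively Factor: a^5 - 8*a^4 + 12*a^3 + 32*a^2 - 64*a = (a)*(a^4 - 8*a^3 + 12*a^2 + 32*a - 64) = a*(a - 4)*(a^3 - 4*a^2 - 4*a + 16) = a*(a - 4)^2*(a^2 - 4) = a*(a - 4)^2*(a + 2)*(a - 2)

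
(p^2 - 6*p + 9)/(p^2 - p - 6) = (p - 3)/(p + 2)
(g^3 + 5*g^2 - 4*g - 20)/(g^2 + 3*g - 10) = g + 2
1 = 1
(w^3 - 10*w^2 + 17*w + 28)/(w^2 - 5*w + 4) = (w^2 - 6*w - 7)/(w - 1)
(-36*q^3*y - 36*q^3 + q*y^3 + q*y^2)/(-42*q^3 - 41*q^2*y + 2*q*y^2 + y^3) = q*(6*q*y + 6*q + y^2 + y)/(7*q^2 + 8*q*y + y^2)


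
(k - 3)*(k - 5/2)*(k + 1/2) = k^3 - 5*k^2 + 19*k/4 + 15/4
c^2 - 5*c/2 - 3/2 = (c - 3)*(c + 1/2)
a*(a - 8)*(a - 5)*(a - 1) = a^4 - 14*a^3 + 53*a^2 - 40*a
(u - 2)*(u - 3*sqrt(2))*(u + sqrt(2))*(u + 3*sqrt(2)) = u^4 - 2*u^3 + sqrt(2)*u^3 - 18*u^2 - 2*sqrt(2)*u^2 - 18*sqrt(2)*u + 36*u + 36*sqrt(2)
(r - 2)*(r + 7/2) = r^2 + 3*r/2 - 7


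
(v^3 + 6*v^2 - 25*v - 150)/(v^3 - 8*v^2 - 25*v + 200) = (v + 6)/(v - 8)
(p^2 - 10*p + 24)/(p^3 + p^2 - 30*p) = (p^2 - 10*p + 24)/(p*(p^2 + p - 30))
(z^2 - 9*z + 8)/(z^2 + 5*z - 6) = (z - 8)/(z + 6)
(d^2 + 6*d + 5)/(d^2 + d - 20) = (d + 1)/(d - 4)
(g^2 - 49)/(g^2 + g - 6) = (g^2 - 49)/(g^2 + g - 6)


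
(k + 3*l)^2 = k^2 + 6*k*l + 9*l^2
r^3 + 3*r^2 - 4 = (r - 1)*(r + 2)^2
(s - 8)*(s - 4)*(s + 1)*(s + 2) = s^4 - 9*s^3 - 2*s^2 + 72*s + 64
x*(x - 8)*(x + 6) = x^3 - 2*x^2 - 48*x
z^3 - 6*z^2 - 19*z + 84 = (z - 7)*(z - 3)*(z + 4)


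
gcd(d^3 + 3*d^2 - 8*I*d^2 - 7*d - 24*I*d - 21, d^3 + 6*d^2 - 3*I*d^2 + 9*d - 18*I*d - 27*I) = d + 3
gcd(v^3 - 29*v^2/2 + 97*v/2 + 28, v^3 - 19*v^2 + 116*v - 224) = v^2 - 15*v + 56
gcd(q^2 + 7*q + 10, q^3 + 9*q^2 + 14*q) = q + 2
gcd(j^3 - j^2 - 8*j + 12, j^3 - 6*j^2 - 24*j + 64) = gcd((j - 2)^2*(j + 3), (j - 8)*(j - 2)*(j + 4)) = j - 2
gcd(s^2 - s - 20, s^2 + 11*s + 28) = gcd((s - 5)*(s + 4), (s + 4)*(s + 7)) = s + 4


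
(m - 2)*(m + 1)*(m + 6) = m^3 + 5*m^2 - 8*m - 12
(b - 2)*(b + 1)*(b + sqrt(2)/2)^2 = b^4 - b^3 + sqrt(2)*b^3 - 3*b^2/2 - sqrt(2)*b^2 - 2*sqrt(2)*b - b/2 - 1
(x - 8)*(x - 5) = x^2 - 13*x + 40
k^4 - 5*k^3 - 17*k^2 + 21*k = k*(k - 7)*(k - 1)*(k + 3)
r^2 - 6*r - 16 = (r - 8)*(r + 2)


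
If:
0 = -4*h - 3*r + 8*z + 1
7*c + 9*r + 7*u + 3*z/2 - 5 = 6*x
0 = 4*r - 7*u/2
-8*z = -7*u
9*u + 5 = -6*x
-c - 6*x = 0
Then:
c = 2015/1411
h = -1039/5644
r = -490/1411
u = -560/1411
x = -2015/8466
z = -490/1411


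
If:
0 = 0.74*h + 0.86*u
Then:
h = -1.16216216216216*u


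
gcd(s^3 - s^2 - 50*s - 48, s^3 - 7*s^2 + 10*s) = 1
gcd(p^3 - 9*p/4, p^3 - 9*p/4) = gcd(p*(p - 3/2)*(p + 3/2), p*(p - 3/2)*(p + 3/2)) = p^3 - 9*p/4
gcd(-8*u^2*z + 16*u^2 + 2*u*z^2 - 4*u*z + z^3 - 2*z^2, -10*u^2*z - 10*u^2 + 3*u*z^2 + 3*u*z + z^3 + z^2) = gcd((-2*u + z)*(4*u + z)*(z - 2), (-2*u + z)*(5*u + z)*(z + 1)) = -2*u + z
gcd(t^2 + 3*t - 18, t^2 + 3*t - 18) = t^2 + 3*t - 18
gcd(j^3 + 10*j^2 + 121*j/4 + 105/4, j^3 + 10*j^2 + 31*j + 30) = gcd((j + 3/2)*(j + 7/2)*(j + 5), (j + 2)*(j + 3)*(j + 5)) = j + 5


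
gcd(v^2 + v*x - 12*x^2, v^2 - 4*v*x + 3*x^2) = -v + 3*x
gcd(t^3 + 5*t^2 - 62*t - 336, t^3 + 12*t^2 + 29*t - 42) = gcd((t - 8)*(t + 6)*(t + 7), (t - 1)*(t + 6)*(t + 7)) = t^2 + 13*t + 42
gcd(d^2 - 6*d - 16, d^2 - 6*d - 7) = 1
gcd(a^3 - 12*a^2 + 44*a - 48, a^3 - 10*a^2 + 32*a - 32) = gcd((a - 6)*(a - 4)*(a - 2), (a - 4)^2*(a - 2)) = a^2 - 6*a + 8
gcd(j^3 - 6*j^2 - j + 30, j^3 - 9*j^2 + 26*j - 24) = j - 3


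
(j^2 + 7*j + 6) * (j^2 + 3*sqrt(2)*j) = j^4 + 3*sqrt(2)*j^3 + 7*j^3 + 6*j^2 + 21*sqrt(2)*j^2 + 18*sqrt(2)*j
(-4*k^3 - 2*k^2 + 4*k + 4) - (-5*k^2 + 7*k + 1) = -4*k^3 + 3*k^2 - 3*k + 3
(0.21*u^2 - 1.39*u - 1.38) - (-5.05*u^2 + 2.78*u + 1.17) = 5.26*u^2 - 4.17*u - 2.55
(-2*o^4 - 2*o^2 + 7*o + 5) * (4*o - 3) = -8*o^5 + 6*o^4 - 8*o^3 + 34*o^2 - o - 15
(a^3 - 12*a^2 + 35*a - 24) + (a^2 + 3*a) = a^3 - 11*a^2 + 38*a - 24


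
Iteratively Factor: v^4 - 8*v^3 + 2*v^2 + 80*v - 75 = (v + 3)*(v^3 - 11*v^2 + 35*v - 25) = (v - 5)*(v + 3)*(v^2 - 6*v + 5) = (v - 5)*(v - 1)*(v + 3)*(v - 5)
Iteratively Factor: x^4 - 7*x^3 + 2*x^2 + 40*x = (x + 2)*(x^3 - 9*x^2 + 20*x) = (x - 4)*(x + 2)*(x^2 - 5*x) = (x - 5)*(x - 4)*(x + 2)*(x)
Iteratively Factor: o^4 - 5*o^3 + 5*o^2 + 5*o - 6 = (o - 2)*(o^3 - 3*o^2 - o + 3) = (o - 2)*(o + 1)*(o^2 - 4*o + 3) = (o - 2)*(o - 1)*(o + 1)*(o - 3)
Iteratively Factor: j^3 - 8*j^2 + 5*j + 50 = (j + 2)*(j^2 - 10*j + 25) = (j - 5)*(j + 2)*(j - 5)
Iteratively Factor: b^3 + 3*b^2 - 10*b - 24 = (b - 3)*(b^2 + 6*b + 8) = (b - 3)*(b + 4)*(b + 2)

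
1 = 1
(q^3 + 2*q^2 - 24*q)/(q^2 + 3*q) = (q^2 + 2*q - 24)/(q + 3)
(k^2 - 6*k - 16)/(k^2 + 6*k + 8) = (k - 8)/(k + 4)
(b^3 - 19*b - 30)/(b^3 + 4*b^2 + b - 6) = (b - 5)/(b - 1)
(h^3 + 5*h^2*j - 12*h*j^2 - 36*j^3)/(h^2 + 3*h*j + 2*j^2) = (h^2 + 3*h*j - 18*j^2)/(h + j)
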